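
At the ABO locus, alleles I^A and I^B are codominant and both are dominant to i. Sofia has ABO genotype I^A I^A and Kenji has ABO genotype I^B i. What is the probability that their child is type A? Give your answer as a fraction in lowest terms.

1/2

ABO cross I^A I^A × I^B i → offspring phenotypes: 1/2 A, 1/2 AB.
So P(type A) = 1/2.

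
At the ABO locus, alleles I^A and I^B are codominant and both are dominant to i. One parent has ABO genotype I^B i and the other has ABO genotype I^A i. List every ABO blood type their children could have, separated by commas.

Gametes from I^B i × I^A i give offspring ABO genotypes I^A I^B, I^A i, I^B i, i i, i.e. phenotypes O, A, B, AB.

O, A, B, AB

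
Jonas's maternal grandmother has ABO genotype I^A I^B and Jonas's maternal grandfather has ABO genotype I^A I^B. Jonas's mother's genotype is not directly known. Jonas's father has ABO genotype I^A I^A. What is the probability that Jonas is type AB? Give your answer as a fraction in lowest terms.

1/2

Jonas's mother's ABO genotype from I^A I^B × I^A I^B: 1/4 I^A I^A, 1/2 I^A I^B, 1/4 I^B I^B.
Crossing each possibility with the father I^A I^A and summing P(type AB): 1/4·0 + 1/2·1/2 + 1/4·1 = 1/2.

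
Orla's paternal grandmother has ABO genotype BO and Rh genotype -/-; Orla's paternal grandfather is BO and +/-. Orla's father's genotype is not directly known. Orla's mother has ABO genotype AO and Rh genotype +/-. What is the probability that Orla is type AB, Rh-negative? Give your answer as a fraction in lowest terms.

Orla's father's ABO genotype from BO × BO: 1/4 BB, 1/2 BO, 1/4 OO.
Crossing each possibility with the mother AO and summing P(type AB): 1/4·1/2 + 1/2·1/4 + 1/4·0 = 1/4.
Similarly for Rh via the father's Rh distribution: P(Rh-) = 3/8.
Independent loci: 1/4 × 3/8 = 3/32.

3/32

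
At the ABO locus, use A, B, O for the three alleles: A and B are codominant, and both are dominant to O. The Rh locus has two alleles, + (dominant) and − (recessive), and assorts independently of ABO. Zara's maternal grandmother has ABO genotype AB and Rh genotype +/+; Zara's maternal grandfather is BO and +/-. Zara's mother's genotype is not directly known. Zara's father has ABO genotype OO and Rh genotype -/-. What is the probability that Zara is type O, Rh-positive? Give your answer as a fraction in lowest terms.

Zara's mother's ABO genotype from AB × BO: 1/4 AB, 1/4 AO, 1/4 BB, 1/4 BO.
Crossing each possibility with the father OO and summing P(type O): 1/4·0 + 1/4·1/2 + 1/4·0 + 1/4·1/2 = 1/4.
Similarly for Rh via the mother's Rh distribution: P(Rh+) = 3/4.
Independent loci: 1/4 × 3/4 = 3/16.

3/16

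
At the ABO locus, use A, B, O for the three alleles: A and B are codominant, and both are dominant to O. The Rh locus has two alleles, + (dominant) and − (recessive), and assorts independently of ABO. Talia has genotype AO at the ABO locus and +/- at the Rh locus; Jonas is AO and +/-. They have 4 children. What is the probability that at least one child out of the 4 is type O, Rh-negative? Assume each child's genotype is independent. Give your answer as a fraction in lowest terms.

ABO cross AO × AO → 1/4 O, 3/4 A.
Rh cross +/- × +/- → 3/4 Rh+, 1/4 Rh-; so P(type O, Rh-negative) = 1/4 × 1/4 = 1/16 per child.
P(none) = (15/16)^4 = 50625/65536; P(at least one) = 1 − 50625/65536 = 14911/65536.

14911/65536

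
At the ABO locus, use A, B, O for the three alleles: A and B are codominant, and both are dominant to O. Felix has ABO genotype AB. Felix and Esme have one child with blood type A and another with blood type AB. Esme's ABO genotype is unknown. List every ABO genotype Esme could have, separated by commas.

AA, AB, AO, BO

For each candidate genotype of Esme, check whether crossing it with AB can produce every observed child phenotype.
  AA → possible child types {A, AB} ✓
  AB → possible child types {A, B, AB} ✓
  AO → possible child types {A, B, AB} ✓
  BB → possible child types {B, AB} ✗
  BO → possible child types {A, B, AB} ✓
  OO → possible child types {A, B} ✗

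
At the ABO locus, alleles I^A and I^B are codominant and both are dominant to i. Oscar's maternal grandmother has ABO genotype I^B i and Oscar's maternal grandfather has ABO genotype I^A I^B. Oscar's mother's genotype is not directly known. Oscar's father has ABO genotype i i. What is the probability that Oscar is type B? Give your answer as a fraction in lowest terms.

1/2

Oscar's mother's ABO genotype from I^B i × I^A I^B: 1/4 I^A I^B, 1/4 I^A i, 1/4 I^B I^B, 1/4 I^B i.
Crossing each possibility with the father i i and summing P(type B): 1/4·1/2 + 1/4·0 + 1/4·1 + 1/4·1/2 = 1/2.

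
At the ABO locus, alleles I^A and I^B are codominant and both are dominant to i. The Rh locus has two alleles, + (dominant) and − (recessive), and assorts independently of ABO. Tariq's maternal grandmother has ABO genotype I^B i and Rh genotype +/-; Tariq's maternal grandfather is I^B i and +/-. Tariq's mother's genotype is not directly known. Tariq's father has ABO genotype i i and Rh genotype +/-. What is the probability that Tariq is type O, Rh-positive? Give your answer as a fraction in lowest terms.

Tariq's mother's ABO genotype from I^B i × I^B i: 1/4 I^B I^B, 1/2 I^B i, 1/4 i i.
Crossing each possibility with the father i i and summing P(type O): 1/4·0 + 1/2·1/2 + 1/4·1 = 1/2.
Similarly for Rh via the mother's Rh distribution: P(Rh+) = 3/4.
Independent loci: 1/2 × 3/4 = 3/8.

3/8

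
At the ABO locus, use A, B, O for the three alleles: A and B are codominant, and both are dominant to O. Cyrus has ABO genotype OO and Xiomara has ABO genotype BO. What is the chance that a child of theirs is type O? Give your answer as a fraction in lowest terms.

ABO cross OO × BO → offspring phenotypes: 1/2 O, 1/2 B.
So P(type O) = 1/2.

1/2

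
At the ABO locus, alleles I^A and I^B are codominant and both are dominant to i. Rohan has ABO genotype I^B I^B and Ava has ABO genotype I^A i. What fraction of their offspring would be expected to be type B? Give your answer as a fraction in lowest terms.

1/2

ABO cross I^B I^B × I^A i → offspring phenotypes: 1/2 B, 1/2 AB.
So P(type B) = 1/2.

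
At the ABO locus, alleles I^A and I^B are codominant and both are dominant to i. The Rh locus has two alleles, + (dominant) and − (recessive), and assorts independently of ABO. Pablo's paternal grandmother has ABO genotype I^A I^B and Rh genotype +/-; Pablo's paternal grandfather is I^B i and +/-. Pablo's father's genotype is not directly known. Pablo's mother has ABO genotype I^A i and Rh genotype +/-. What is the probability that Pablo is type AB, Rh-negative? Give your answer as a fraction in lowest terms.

1/16

Pablo's father's ABO genotype from I^A I^B × I^B i: 1/4 I^A I^B, 1/4 I^A i, 1/4 I^B I^B, 1/4 I^B i.
Crossing each possibility with the mother I^A i and summing P(type AB): 1/4·1/4 + 1/4·0 + 1/4·1/2 + 1/4·1/4 = 1/4.
Similarly for Rh via the father's Rh distribution: P(Rh-) = 1/4.
Independent loci: 1/4 × 1/4 = 1/16.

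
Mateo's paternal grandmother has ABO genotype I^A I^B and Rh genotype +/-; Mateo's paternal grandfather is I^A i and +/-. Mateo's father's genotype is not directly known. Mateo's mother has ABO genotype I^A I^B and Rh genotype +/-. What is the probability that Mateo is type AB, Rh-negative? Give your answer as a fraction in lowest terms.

Mateo's father's ABO genotype from I^A I^B × I^A i: 1/4 I^A I^A, 1/4 I^A I^B, 1/4 I^A i, 1/4 I^B i.
Crossing each possibility with the mother I^A I^B and summing P(type AB): 1/4·1/2 + 1/4·1/2 + 1/4·1/4 + 1/4·1/4 = 3/8.
Similarly for Rh via the father's Rh distribution: P(Rh-) = 1/4.
Independent loci: 3/8 × 1/4 = 3/32.

3/32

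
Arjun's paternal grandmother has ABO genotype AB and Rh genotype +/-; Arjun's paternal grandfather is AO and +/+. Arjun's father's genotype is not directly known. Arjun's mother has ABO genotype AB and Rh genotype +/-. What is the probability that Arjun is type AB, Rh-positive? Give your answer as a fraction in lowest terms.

Arjun's father's ABO genotype from AB × AO: 1/4 AA, 1/4 AB, 1/4 AO, 1/4 BO.
Crossing each possibility with the mother AB and summing P(type AB): 1/4·1/2 + 1/4·1/2 + 1/4·1/4 + 1/4·1/4 = 3/8.
Similarly for Rh via the father's Rh distribution: P(Rh+) = 7/8.
Independent loci: 3/8 × 7/8 = 21/64.

21/64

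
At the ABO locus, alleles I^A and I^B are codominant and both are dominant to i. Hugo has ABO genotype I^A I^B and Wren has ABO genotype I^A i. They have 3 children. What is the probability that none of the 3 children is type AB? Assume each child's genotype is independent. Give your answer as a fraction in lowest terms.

ABO cross I^A I^B × I^A i → 1/2 A, 1/4 B, 1/4 AB.
So P(type AB) = 1/4 per child.
P(not type AB) = 3/4 for one child; (3/4)^3 = 27/64.

27/64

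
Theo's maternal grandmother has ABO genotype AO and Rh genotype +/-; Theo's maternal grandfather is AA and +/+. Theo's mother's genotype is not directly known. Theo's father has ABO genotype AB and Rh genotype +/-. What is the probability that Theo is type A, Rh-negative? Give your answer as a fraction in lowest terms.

1/16

Theo's mother's ABO genotype from AO × AA: 1/2 AA, 1/2 AO.
Crossing each possibility with the father AB and summing P(type A): 1/2·1/2 + 1/2·1/2 = 1/2.
Similarly for Rh via the mother's Rh distribution: P(Rh-) = 1/8.
Independent loci: 1/2 × 1/8 = 1/16.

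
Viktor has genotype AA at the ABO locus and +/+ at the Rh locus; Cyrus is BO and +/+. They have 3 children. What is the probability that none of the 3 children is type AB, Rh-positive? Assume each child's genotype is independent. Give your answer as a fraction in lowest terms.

ABO cross AA × BO → 1/2 A, 1/2 AB.
Rh cross +/+ × +/+ → 1 Rh+; so P(type AB, Rh-positive) = 1/2 × 1 = 1/2 per child.
P(not type AB, Rh-positive) = 1/2 for one child; (1/2)^3 = 1/8.

1/8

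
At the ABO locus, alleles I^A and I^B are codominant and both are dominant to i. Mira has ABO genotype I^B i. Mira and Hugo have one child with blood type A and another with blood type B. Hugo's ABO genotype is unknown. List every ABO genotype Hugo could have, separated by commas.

For each candidate genotype of Hugo, check whether crossing it with I^B i can produce every observed child phenotype.
  I^A I^A → possible child types {A, AB} ✗
  I^A I^B → possible child types {A, B, AB} ✓
  I^A i → possible child types {O, A, B, AB} ✓
  I^B I^B → possible child types {B} ✗
  I^B i → possible child types {O, B} ✗
  i i → possible child types {O, B} ✗

I^A I^B, I^A i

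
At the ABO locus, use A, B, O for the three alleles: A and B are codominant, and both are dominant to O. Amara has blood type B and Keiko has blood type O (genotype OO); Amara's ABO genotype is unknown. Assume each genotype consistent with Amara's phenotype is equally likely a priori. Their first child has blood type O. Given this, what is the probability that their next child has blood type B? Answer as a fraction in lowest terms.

Possible genotypes: Amara ∈ {BB, BO}; Keiko ∈ {OO}.
Weight each parental genotype pair by prior × P(type-O child):
  BO × OO: posterior weight 1; P(next child type B) = 1/2.
Weighted sum = 1/2.

1/2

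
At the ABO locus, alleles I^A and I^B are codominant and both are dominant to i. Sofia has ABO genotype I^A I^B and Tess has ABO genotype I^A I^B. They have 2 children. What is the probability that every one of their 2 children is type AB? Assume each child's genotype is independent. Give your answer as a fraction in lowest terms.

ABO cross I^A I^B × I^A I^B → 1/4 A, 1/4 B, 1/2 AB.
So P(type AB) = 1/2 per child.
All 2 independent: (1/2)^2 = 1/4.

1/4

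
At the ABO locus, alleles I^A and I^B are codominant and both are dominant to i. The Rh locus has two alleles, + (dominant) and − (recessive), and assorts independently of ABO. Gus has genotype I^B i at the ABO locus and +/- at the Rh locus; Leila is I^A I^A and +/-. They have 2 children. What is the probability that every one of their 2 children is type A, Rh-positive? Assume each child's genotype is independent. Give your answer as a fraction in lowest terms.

ABO cross I^B i × I^A I^A → 1/2 A, 1/2 AB.
Rh cross +/- × +/- → 3/4 Rh+, 1/4 Rh-; so P(type A, Rh-positive) = 1/2 × 3/4 = 3/8 per child.
All 2 independent: (3/8)^2 = 9/64.

9/64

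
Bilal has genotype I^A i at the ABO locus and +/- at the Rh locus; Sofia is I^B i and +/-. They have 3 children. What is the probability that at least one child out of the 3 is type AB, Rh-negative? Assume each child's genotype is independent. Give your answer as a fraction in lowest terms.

721/4096

ABO cross I^A i × I^B i → 1/4 O, 1/4 A, 1/4 B, 1/4 AB.
Rh cross +/- × +/- → 3/4 Rh+, 1/4 Rh-; so P(type AB, Rh-negative) = 1/4 × 1/4 = 1/16 per child.
P(none) = (15/16)^3 = 3375/4096; P(at least one) = 1 − 3375/4096 = 721/4096.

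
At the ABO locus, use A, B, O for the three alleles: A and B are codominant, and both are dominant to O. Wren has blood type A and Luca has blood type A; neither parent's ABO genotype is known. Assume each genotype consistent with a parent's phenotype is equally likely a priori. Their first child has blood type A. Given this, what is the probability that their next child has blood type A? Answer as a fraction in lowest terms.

Possible genotypes: Wren ∈ {AA, AO}; Luca ∈ {AA, AO}.
Weight each parental genotype pair by prior × P(type-A child):
  AA × AA: posterior weight 4/15; P(next child type A) = 1.
  AA × AO: posterior weight 4/15; P(next child type A) = 1.
  AO × AA: posterior weight 4/15; P(next child type A) = 1.
  AO × AO: posterior weight 1/5; P(next child type A) = 3/4.
Weighted sum = 19/20.

19/20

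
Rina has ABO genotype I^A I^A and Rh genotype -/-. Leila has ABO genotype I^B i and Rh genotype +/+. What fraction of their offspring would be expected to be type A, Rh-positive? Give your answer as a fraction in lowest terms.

1/2

ABO cross I^A I^A × I^B i → offspring phenotypes: 1/2 A, 1/2 AB.
Rh cross -/- × +/+ → 1 Rh+.
Independent loci: P(type A, Rh-positive) = 1/2 × 1 = 1/2.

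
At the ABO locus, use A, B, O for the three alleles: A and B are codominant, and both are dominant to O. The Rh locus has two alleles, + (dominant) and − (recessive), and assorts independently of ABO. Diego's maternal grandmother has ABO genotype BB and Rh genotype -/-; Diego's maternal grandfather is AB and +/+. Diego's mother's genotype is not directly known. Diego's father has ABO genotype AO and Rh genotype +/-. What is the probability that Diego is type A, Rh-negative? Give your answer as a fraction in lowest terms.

1/16

Diego's mother's ABO genotype from BB × AB: 1/2 AB, 1/2 BB.
Crossing each possibility with the father AO and summing P(type A): 1/2·1/2 + 1/2·0 = 1/4.
Similarly for Rh via the mother's Rh distribution: P(Rh-) = 1/4.
Independent loci: 1/4 × 1/4 = 1/16.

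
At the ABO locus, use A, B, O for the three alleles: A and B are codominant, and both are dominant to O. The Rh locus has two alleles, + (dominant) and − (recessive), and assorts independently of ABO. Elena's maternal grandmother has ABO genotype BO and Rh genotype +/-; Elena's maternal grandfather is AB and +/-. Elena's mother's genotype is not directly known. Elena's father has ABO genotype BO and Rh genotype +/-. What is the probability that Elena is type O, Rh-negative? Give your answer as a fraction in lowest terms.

Elena's mother's ABO genotype from BO × AB: 1/4 AB, 1/4 AO, 1/4 BB, 1/4 BO.
Crossing each possibility with the father BO and summing P(type O): 1/4·0 + 1/4·1/4 + 1/4·0 + 1/4·1/4 = 1/8.
Similarly for Rh via the mother's Rh distribution: P(Rh-) = 1/4.
Independent loci: 1/8 × 1/4 = 1/32.

1/32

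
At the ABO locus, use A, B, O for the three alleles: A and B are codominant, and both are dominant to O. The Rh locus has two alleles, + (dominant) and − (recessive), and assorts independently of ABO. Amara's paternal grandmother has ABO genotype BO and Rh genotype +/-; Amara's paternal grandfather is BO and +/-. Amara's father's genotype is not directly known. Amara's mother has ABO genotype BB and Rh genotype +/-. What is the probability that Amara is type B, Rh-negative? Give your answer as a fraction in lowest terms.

Amara's father's ABO genotype from BO × BO: 1/4 BB, 1/2 BO, 1/4 OO.
Crossing each possibility with the mother BB and summing P(type B): 1/4·1 + 1/2·1 + 1/4·1 = 1.
Similarly for Rh via the father's Rh distribution: P(Rh-) = 1/4.
Independent loci: 1 × 1/4 = 1/4.

1/4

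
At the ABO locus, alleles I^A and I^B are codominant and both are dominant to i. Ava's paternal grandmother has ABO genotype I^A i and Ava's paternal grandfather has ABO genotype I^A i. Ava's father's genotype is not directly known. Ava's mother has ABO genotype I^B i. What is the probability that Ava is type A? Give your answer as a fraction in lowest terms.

1/4

Ava's father's ABO genotype from I^A i × I^A i: 1/4 I^A I^A, 1/2 I^A i, 1/4 i i.
Crossing each possibility with the mother I^B i and summing P(type A): 1/4·1/2 + 1/2·1/4 + 1/4·0 = 1/4.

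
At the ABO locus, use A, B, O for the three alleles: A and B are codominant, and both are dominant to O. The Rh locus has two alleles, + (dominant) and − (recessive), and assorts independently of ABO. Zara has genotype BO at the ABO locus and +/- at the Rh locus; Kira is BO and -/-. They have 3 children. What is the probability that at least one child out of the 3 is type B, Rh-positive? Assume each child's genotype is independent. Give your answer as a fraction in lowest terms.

387/512

ABO cross BO × BO → 1/4 O, 3/4 B.
Rh cross +/- × -/- → 1/2 Rh+, 1/2 Rh-; so P(type B, Rh-positive) = 3/4 × 1/2 = 3/8 per child.
P(none) = (5/8)^3 = 125/512; P(at least one) = 1 − 125/512 = 387/512.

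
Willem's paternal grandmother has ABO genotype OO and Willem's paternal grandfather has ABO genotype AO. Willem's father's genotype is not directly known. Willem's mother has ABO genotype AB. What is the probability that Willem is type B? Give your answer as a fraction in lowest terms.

3/8

Willem's father's ABO genotype from OO × AO: 1/2 AO, 1/2 OO.
Crossing each possibility with the mother AB and summing P(type B): 1/2·1/4 + 1/2·1/2 = 3/8.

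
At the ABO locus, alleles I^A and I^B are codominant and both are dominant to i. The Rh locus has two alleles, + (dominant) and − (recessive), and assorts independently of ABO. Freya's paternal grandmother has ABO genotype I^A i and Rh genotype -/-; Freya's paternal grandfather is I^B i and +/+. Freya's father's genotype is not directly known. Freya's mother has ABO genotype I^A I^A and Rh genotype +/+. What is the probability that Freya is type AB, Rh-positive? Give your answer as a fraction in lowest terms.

Freya's father's ABO genotype from I^A i × I^B i: 1/4 I^A I^B, 1/4 I^A i, 1/4 I^B i, 1/4 i i.
Crossing each possibility with the mother I^A I^A and summing P(type AB): 1/4·1/2 + 1/4·0 + 1/4·1/2 + 1/4·0 = 1/4.
Similarly for Rh via the father's Rh distribution: P(Rh+) = 1.
Independent loci: 1/4 × 1 = 1/4.

1/4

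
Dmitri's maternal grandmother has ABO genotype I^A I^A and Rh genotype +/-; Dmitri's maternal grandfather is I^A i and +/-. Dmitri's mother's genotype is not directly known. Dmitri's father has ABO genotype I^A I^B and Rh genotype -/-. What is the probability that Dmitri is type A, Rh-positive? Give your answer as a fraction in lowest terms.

Dmitri's mother's ABO genotype from I^A I^A × I^A i: 1/2 I^A I^A, 1/2 I^A i.
Crossing each possibility with the father I^A I^B and summing P(type A): 1/2·1/2 + 1/2·1/2 = 1/2.
Similarly for Rh via the mother's Rh distribution: P(Rh+) = 1/2.
Independent loci: 1/2 × 1/2 = 1/4.

1/4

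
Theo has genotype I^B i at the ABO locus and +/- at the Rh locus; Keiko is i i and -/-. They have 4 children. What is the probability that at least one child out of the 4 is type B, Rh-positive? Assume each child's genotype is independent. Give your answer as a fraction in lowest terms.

175/256

ABO cross I^B i × i i → 1/2 O, 1/2 B.
Rh cross +/- × -/- → 1/2 Rh+, 1/2 Rh-; so P(type B, Rh-positive) = 1/2 × 1/2 = 1/4 per child.
P(none) = (3/4)^4 = 81/256; P(at least one) = 1 − 81/256 = 175/256.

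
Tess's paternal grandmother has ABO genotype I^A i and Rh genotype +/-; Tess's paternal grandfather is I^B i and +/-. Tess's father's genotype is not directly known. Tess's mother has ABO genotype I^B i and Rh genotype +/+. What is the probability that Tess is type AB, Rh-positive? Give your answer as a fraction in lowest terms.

1/8

Tess's father's ABO genotype from I^A i × I^B i: 1/4 I^A I^B, 1/4 I^A i, 1/4 I^B i, 1/4 i i.
Crossing each possibility with the mother I^B i and summing P(type AB): 1/4·1/4 + 1/4·1/4 + 1/4·0 + 1/4·0 = 1/8.
Similarly for Rh via the father's Rh distribution: P(Rh+) = 1.
Independent loci: 1/8 × 1 = 1/8.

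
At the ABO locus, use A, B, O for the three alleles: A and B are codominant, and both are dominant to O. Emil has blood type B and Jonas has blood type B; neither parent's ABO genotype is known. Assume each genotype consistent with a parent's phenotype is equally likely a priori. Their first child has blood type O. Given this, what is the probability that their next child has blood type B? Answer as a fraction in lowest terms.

3/4

Possible genotypes: Emil ∈ {BB, BO}; Jonas ∈ {BB, BO}.
Weight each parental genotype pair by prior × P(type-O child):
  BO × BO: posterior weight 1; P(next child type B) = 3/4.
Weighted sum = 3/4.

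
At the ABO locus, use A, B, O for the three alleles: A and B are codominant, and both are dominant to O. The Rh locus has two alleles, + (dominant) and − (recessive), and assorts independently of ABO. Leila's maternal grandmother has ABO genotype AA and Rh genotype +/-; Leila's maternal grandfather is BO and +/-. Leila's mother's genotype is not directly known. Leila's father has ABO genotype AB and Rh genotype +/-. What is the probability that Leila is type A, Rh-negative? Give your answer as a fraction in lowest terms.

3/32

Leila's mother's ABO genotype from AA × BO: 1/2 AB, 1/2 AO.
Crossing each possibility with the father AB and summing P(type A): 1/2·1/4 + 1/2·1/2 = 3/8.
Similarly for Rh via the mother's Rh distribution: P(Rh-) = 1/4.
Independent loci: 3/8 × 1/4 = 3/32.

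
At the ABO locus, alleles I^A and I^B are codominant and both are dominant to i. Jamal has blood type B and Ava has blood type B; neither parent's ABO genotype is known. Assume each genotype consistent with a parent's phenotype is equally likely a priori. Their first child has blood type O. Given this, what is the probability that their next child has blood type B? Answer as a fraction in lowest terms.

3/4

Possible genotypes: Jamal ∈ {I^B I^B, I^B i}; Ava ∈ {I^B I^B, I^B i}.
Weight each parental genotype pair by prior × P(type-O child):
  I^B i × I^B i: posterior weight 1; P(next child type B) = 3/4.
Weighted sum = 3/4.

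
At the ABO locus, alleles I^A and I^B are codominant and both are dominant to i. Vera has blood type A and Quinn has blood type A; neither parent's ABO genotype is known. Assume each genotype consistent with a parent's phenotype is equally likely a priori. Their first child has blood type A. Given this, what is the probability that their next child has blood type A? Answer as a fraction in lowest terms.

Possible genotypes: Vera ∈ {I^A I^A, I^A i}; Quinn ∈ {I^A I^A, I^A i}.
Weight each parental genotype pair by prior × P(type-A child):
  I^A I^A × I^A I^A: posterior weight 4/15; P(next child type A) = 1.
  I^A I^A × I^A i: posterior weight 4/15; P(next child type A) = 1.
  I^A i × I^A I^A: posterior weight 4/15; P(next child type A) = 1.
  I^A i × I^A i: posterior weight 1/5; P(next child type A) = 3/4.
Weighted sum = 19/20.

19/20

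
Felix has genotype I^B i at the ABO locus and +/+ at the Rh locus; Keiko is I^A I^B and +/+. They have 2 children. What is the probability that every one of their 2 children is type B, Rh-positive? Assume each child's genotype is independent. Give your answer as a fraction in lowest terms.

ABO cross I^B i × I^A I^B → 1/4 A, 1/2 B, 1/4 AB.
Rh cross +/+ × +/+ → 1 Rh+; so P(type B, Rh-positive) = 1/2 × 1 = 1/2 per child.
All 2 independent: (1/2)^2 = 1/4.

1/4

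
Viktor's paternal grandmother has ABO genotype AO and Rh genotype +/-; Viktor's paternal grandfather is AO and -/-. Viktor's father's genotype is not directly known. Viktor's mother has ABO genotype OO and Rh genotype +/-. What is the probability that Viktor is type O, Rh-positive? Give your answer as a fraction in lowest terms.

5/16

Viktor's father's ABO genotype from AO × AO: 1/4 AA, 1/2 AO, 1/4 OO.
Crossing each possibility with the mother OO and summing P(type O): 1/4·0 + 1/2·1/2 + 1/4·1 = 1/2.
Similarly for Rh via the father's Rh distribution: P(Rh+) = 5/8.
Independent loci: 1/2 × 5/8 = 5/16.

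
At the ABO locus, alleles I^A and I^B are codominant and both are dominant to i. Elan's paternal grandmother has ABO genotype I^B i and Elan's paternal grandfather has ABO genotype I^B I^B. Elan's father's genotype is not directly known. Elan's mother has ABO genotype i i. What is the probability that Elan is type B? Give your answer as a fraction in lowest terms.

Elan's father's ABO genotype from I^B i × I^B I^B: 1/2 I^B I^B, 1/2 I^B i.
Crossing each possibility with the mother i i and summing P(type B): 1/2·1 + 1/2·1/2 = 3/4.

3/4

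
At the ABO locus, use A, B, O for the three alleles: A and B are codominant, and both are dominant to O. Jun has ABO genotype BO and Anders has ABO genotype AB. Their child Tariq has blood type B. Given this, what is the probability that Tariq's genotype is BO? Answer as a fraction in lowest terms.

1/2

Cross BO × AB → 1/4 AB, 1/4 AO, 1/4 BB, 1/4 BO.
Type-B genotypes among offspring: BB (1/4), BO (1/4); total 1/2.
P(BO | type B) = (1/4) / (1/2) = 1/2.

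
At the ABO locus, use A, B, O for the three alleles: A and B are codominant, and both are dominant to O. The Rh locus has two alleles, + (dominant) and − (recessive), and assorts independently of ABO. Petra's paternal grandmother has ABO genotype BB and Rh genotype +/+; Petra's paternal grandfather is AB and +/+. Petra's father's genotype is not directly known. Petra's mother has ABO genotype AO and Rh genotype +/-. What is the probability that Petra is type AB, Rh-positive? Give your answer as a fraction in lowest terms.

3/8

Petra's father's ABO genotype from BB × AB: 1/2 AB, 1/2 BB.
Crossing each possibility with the mother AO and summing P(type AB): 1/2·1/4 + 1/2·1/2 = 3/8.
Similarly for Rh via the father's Rh distribution: P(Rh+) = 1.
Independent loci: 3/8 × 1 = 3/8.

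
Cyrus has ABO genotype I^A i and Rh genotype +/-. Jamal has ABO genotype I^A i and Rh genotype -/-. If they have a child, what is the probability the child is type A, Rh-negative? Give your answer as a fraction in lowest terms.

ABO cross I^A i × I^A i → offspring phenotypes: 1/4 O, 3/4 A.
Rh cross +/- × -/- → 1/2 Rh+, 1/2 Rh-.
Independent loci: P(type A, Rh-negative) = 3/4 × 1/2 = 3/8.

3/8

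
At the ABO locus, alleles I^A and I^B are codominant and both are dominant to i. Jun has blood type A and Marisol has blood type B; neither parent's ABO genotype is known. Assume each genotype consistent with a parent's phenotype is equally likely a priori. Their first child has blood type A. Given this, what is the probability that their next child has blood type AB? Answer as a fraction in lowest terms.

5/12

Possible genotypes: Jun ∈ {I^A I^A, I^A i}; Marisol ∈ {I^B I^B, I^B i}.
Weight each parental genotype pair by prior × P(type-A child):
  I^A I^A × I^B i: posterior weight 2/3; P(next child type AB) = 1/2.
  I^A i × I^B i: posterior weight 1/3; P(next child type AB) = 1/4.
Weighted sum = 5/12.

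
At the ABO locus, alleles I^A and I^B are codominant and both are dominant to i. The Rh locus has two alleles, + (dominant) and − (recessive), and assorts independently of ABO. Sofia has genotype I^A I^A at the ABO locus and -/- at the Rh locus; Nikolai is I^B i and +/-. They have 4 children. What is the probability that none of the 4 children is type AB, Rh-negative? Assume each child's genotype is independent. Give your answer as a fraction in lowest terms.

81/256

ABO cross I^A I^A × I^B i → 1/2 A, 1/2 AB.
Rh cross -/- × +/- → 1/2 Rh+, 1/2 Rh-; so P(type AB, Rh-negative) = 1/2 × 1/2 = 1/4 per child.
P(not type AB, Rh-negative) = 3/4 for one child; (3/4)^4 = 81/256.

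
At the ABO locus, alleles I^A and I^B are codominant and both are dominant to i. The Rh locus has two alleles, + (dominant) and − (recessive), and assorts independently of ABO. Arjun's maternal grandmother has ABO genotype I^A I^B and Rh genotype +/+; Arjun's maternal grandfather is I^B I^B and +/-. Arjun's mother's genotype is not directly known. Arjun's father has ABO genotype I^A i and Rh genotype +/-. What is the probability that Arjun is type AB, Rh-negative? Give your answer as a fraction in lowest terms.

3/64

Arjun's mother's ABO genotype from I^A I^B × I^B I^B: 1/2 I^A I^B, 1/2 I^B I^B.
Crossing each possibility with the father I^A i and summing P(type AB): 1/2·1/4 + 1/2·1/2 = 3/8.
Similarly for Rh via the mother's Rh distribution: P(Rh-) = 1/8.
Independent loci: 3/8 × 1/8 = 3/64.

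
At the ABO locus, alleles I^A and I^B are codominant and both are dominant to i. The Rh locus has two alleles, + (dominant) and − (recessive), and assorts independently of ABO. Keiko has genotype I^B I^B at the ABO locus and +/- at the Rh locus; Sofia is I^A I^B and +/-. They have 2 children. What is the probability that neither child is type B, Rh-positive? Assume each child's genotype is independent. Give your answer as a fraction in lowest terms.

ABO cross I^B I^B × I^A I^B → 1/2 B, 1/2 AB.
Rh cross +/- × +/- → 3/4 Rh+, 1/4 Rh-; so P(type B, Rh-positive) = 1/2 × 3/4 = 3/8 per child.
P(not type B, Rh-positive) = 5/8 for one child; (5/8)^2 = 25/64.

25/64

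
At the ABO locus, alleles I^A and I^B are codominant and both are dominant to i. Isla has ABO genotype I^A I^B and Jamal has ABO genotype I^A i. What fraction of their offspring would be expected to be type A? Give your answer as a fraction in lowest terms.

1/2

ABO cross I^A I^B × I^A i → offspring phenotypes: 1/2 A, 1/4 B, 1/4 AB.
So P(type A) = 1/2.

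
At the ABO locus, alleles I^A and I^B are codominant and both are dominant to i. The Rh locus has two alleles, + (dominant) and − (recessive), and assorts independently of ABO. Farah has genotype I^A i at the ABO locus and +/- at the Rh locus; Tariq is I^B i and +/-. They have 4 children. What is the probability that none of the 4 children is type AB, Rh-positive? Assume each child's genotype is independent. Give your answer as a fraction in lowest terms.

ABO cross I^A i × I^B i → 1/4 O, 1/4 A, 1/4 B, 1/4 AB.
Rh cross +/- × +/- → 3/4 Rh+, 1/4 Rh-; so P(type AB, Rh-positive) = 1/4 × 3/4 = 3/16 per child.
P(not type AB, Rh-positive) = 13/16 for one child; (13/16)^4 = 28561/65536.

28561/65536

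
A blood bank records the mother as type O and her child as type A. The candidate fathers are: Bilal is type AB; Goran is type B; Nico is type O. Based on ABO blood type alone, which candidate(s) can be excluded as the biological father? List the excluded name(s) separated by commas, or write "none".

Goran, Nico

A candidate is excluded only if no genotype consistent with his phenotype could produce a type A child with a type O mother.
Goran (type B): no genotype consistent with that phenotype can produce a type-A child with a type-O mother.
Nico (type O): no genotype consistent with that phenotype can produce a type-A child with a type-O mother.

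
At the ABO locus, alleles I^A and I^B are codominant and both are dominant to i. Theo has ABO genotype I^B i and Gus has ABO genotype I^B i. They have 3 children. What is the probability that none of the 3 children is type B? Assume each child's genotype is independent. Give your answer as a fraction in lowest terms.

1/64

ABO cross I^B i × I^B i → 1/4 O, 3/4 B.
So P(type B) = 3/4 per child.
P(not type B) = 1/4 for one child; (1/4)^3 = 1/64.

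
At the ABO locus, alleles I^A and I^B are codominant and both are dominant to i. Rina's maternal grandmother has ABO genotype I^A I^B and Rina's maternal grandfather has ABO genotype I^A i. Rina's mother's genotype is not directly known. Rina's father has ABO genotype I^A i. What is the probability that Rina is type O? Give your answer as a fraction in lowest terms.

1/8

Rina's mother's ABO genotype from I^A I^B × I^A i: 1/4 I^A I^A, 1/4 I^A I^B, 1/4 I^A i, 1/4 I^B i.
Crossing each possibility with the father I^A i and summing P(type O): 1/4·0 + 1/4·0 + 1/4·1/4 + 1/4·1/4 = 1/8.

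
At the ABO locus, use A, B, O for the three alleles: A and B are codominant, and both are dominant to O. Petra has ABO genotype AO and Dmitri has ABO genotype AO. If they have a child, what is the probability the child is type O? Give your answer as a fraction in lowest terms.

1/4

ABO cross AO × AO → offspring phenotypes: 1/4 O, 3/4 A.
So P(type O) = 1/4.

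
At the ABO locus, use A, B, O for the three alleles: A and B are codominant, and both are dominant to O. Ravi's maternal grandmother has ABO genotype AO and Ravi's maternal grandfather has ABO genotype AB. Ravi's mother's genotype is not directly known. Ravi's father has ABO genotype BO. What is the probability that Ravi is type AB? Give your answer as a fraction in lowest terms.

Ravi's mother's ABO genotype from AO × AB: 1/4 AA, 1/4 AB, 1/4 AO, 1/4 BO.
Crossing each possibility with the father BO and summing P(type AB): 1/4·1/2 + 1/4·1/4 + 1/4·1/4 + 1/4·0 = 1/4.

1/4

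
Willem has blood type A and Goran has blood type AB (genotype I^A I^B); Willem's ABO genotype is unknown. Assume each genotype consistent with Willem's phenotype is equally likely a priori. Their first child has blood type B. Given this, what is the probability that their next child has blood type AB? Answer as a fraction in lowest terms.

1/4

Possible genotypes: Willem ∈ {I^A I^A, I^A i}; Goran ∈ {I^A I^B}.
Weight each parental genotype pair by prior × P(type-B child):
  I^A i × I^A I^B: posterior weight 1; P(next child type AB) = 1/4.
Weighted sum = 1/4.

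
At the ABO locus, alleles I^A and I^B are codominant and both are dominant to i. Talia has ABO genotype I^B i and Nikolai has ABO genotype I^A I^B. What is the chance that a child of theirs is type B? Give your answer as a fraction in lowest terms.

ABO cross I^B i × I^A I^B → offspring phenotypes: 1/4 A, 1/2 B, 1/4 AB.
So P(type B) = 1/2.

1/2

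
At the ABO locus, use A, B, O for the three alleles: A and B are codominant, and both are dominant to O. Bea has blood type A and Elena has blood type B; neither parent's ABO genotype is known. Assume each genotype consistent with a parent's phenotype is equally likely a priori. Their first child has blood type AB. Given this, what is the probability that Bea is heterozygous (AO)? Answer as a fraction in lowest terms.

1/3

Possible genotypes: Bea ∈ {AA, AO}; Elena ∈ {BB, BO}.
Weight each parental genotype pair by prior × P(type-AB child):
  AA × BB: posterior weight 4/9.
  AA × BO: posterior weight 2/9.
  AO × BB: posterior weight 2/9.
  AO × BO: posterior weight 1/9.
Sum the posterior weight over pairs where Bea is AO: 1/3.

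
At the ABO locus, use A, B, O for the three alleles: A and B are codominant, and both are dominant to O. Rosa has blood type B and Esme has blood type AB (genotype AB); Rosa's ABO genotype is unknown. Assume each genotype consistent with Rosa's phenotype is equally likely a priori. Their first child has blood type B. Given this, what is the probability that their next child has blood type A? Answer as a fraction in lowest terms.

1/8

Possible genotypes: Rosa ∈ {BB, BO}; Esme ∈ {AB}.
Weight each parental genotype pair by prior × P(type-B child):
  BB × AB: posterior weight 1/2; P(next child type A) = 0.
  BO × AB: posterior weight 1/2; P(next child type A) = 1/4.
Weighted sum = 1/8.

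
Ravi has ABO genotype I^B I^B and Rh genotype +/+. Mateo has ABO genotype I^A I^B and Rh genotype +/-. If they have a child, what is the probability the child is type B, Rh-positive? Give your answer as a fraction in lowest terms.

1/2

ABO cross I^B I^B × I^A I^B → offspring phenotypes: 1/2 B, 1/2 AB.
Rh cross +/+ × +/- → 1 Rh+.
Independent loci: P(type B, Rh-positive) = 1/2 × 1 = 1/2.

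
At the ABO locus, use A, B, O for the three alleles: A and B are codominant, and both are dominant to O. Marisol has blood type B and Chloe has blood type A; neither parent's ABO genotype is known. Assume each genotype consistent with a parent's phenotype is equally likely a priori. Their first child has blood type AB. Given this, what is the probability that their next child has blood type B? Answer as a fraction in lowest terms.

Possible genotypes: Marisol ∈ {BB, BO}; Chloe ∈ {AA, AO}.
Weight each parental genotype pair by prior × P(type-AB child):
  BB × AA: posterior weight 4/9; P(next child type B) = 0.
  BB × AO: posterior weight 2/9; P(next child type B) = 1/2.
  BO × AA: posterior weight 2/9; P(next child type B) = 0.
  BO × AO: posterior weight 1/9; P(next child type B) = 1/4.
Weighted sum = 5/36.

5/36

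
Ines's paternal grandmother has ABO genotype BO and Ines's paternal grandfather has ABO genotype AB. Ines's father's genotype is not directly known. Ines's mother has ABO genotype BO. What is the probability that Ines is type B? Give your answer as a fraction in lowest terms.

Ines's father's ABO genotype from BO × AB: 1/4 AB, 1/4 AO, 1/4 BB, 1/4 BO.
Crossing each possibility with the mother BO and summing P(type B): 1/4·1/2 + 1/4·1/4 + 1/4·1 + 1/4·3/4 = 5/8.

5/8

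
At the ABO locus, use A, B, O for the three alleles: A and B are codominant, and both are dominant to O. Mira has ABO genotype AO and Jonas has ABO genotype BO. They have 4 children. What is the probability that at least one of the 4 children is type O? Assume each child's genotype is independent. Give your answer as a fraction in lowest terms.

175/256

ABO cross AO × BO → 1/4 O, 1/4 A, 1/4 B, 1/4 AB.
So P(type O) = 1/4 per child.
P(none) = (3/4)^4 = 81/256; P(at least one) = 1 − 81/256 = 175/256.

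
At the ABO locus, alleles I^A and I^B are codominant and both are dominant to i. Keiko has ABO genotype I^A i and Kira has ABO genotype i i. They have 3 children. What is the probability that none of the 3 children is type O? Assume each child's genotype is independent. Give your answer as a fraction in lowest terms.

1/8

ABO cross I^A i × i i → 1/2 O, 1/2 A.
So P(type O) = 1/2 per child.
P(not type O) = 1/2 for one child; (1/2)^3 = 1/8.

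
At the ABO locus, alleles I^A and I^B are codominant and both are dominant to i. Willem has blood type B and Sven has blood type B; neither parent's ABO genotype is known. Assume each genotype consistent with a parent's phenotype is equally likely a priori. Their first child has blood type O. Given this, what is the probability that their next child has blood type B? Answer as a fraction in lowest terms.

3/4

Possible genotypes: Willem ∈ {I^B I^B, I^B i}; Sven ∈ {I^B I^B, I^B i}.
Weight each parental genotype pair by prior × P(type-O child):
  I^B i × I^B i: posterior weight 1; P(next child type B) = 3/4.
Weighted sum = 3/4.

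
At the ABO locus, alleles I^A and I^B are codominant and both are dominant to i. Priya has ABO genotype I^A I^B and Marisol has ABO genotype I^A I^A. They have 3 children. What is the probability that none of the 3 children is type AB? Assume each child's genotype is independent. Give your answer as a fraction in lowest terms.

1/8

ABO cross I^A I^B × I^A I^A → 1/2 A, 1/2 AB.
So P(type AB) = 1/2 per child.
P(not type AB) = 1/2 for one child; (1/2)^3 = 1/8.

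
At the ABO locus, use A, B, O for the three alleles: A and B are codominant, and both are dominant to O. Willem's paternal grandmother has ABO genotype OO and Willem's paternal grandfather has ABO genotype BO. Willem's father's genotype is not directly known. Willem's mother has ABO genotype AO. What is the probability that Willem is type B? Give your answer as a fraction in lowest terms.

Willem's father's ABO genotype from OO × BO: 1/2 BO, 1/2 OO.
Crossing each possibility with the mother AO and summing P(type B): 1/2·1/4 + 1/2·0 = 1/8.

1/8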